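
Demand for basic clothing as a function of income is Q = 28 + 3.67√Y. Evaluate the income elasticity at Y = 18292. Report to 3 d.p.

At Y = 18292: Q = 524.360.
dQ/dY = 3.67/(2√Y) = 0.0135677 at this income.
η = (dQ/dY)·(Y/Q) = 0.0135677 × (18292/524.360) = 0.473.

0.473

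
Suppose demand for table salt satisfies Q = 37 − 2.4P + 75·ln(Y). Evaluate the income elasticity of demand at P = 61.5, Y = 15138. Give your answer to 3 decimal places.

At P = 61.5, Y = 15138: Q = 611.272.
Holding P constant, ∂Q/∂Y = 75/Y = 0.00495442.
η_Y = (∂Q/∂Y)·(Y/Q) = 0.00495442 × (15138/611.272) = 0.123.

0.123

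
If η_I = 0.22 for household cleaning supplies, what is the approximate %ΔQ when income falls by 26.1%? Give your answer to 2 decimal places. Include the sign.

-5.74%

%ΔQ ≈ η × %ΔI = 0.22 × (-26.1%) = -5.74%.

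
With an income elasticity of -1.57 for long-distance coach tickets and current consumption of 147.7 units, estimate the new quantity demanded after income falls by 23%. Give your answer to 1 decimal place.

%ΔQ ≈ η × %ΔI = -1.57 × (-23%) = 36.11%.
New Q ≈ 147.7 × (1 + 0.3611) = 201.0.

201.0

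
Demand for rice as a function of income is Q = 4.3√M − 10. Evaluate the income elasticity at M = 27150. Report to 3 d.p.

At M = 27150: Q = 698.522.
dQ/dM = 4.3/(2√M) = 0.0130483 at this income.
η = (dQ/dM)·(M/Q) = 0.0130483 × (27150/698.522) = 0.507.

0.507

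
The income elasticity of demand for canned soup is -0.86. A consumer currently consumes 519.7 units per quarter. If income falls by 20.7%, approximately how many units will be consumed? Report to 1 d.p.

612.2

%ΔQ ≈ η × %ΔI = -0.86 × (-20.7%) = 17.802%.
New Q ≈ 519.7 × (1 + 0.17802) = 612.2.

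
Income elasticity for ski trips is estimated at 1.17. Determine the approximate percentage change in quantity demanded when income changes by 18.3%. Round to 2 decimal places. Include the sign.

21.41%

%ΔQ ≈ η × %ΔI = 1.17 × 18.3% = 21.41%.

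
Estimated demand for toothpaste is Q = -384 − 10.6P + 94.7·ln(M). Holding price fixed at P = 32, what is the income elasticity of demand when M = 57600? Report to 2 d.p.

0.30

At P = 32, M = 57600: Q = 314.833.
Holding P constant, ∂Q/∂M = 94.7/M = 0.0016441.
η_M = (∂Q/∂M)·(M/Q) = 0.0016441 × (57600/314.833) = 0.30.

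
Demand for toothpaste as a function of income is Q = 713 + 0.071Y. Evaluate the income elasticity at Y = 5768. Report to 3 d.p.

At Y = 5768: Q = 1122.528.
dQ/dY = 0.071.
η = (dQ/dY)·(Y/Q) = 0.071 × (5768/1122.528) = 0.365.

0.365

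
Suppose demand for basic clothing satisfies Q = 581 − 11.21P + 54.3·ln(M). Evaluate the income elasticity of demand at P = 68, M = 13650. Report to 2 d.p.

At P = 68, M = 13650: Q = 335.737.
Holding P constant, ∂Q/∂M = 54.3/M = 0.00397802.
η_M = (∂Q/∂M)·(M/Q) = 0.00397802 × (13650/335.737) = 0.16.

0.16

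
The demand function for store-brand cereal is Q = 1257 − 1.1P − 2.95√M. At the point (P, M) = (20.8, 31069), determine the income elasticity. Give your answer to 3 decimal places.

-0.364

At P = 20.8, M = 31069: Q = 714.141.
Holding P constant, ∂Q/∂M = -2.95/(2√M) = -0.00836813.
η_M = (∂Q/∂M)·(M/Q) = -0.00836813 × (31069/714.141) = -0.364.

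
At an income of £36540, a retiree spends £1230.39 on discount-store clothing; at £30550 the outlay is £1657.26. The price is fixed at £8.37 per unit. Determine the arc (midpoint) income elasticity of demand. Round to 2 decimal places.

With a constant price, Q₁ = 1230.39/8.37 = 147.000 and Q₂ = 1657.26/8.37 = 198.000 (equivalently, work directly with expenditure since P cancels).
Midpoint %ΔQ = (1657.26 − 1230.39)/1443.83 = 0.29565; midpoint %ΔI = (30550 − 36540)/33545 = -0.17857.
η = 0.29565 / -0.17857 = -1.66.

-1.66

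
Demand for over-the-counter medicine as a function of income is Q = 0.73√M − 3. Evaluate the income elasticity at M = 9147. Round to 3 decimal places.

0.522

At M = 9147: Q = 66.817.
dQ/dM = 0.73/(2√M) = 0.0038164 at this income.
η = (dQ/dM)·(M/Q) = 0.0038164 × (9147/66.817) = 0.522.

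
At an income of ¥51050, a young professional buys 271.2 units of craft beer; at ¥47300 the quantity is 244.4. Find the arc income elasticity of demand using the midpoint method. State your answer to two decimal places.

ΔQ = 244.4 − 271.2 = -26.8; midpoint Q̄ = (271.2 + 244.4)/2 = 257.8.
ΔI = 47300 − 51050 = -3750; midpoint Ī = (51050 + 47300)/2 = 49175.
η = (ΔQ/Q̄) ÷ (ΔI/Ī) = (-26.8/257.8) ÷ (-3750/49175) = 1.36.

1.36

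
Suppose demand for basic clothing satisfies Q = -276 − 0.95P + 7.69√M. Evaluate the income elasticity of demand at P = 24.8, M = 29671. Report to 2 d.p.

0.65

At P = 24.8, M = 29671: Q = 1025.063.
Holding P constant, ∂Q/∂M = 7.69/(2√M) = 0.0223219.
η_M = (∂Q/∂M)·(M/Q) = 0.0223219 × (29671/1025.063) = 0.65.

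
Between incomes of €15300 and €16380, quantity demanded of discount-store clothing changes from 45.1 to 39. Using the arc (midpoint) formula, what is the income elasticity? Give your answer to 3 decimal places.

ΔQ = 39 − 45.1 = -6.1; midpoint Q̄ = (45.1 + 39)/2 = 42.05.
ΔI = 16380 − 15300 = 1080; midpoint Ī = (15300 + 16380)/2 = 15840.
η = (ΔQ/Q̄) ÷ (ΔI/Ī) = (-6.1/42.05) ÷ (1080/15840) = -2.128.

-2.128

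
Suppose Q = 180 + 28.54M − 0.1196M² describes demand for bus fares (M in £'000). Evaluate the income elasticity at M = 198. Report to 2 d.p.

-3.26

At M = 198: Q = 1142.1216.
dQ/dM = 28.54 − 0.2392M = -18.82160.
η = (dQ/dM)·(M/Q) = -18.82160 × (198/1142.1216) = -3.26.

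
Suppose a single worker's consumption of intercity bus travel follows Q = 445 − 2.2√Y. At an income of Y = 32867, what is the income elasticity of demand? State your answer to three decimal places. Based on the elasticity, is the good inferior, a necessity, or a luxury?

At Y = 32867: Q = 46.156.
dQ/dY = -2.2/(2√Y) = -0.00606754 at this income.
η = (dQ/dY)·(Y/Q) = -0.00606754 × (32867/46.156) = -4.321.
Since η < 0, the good is an inferior good.

-4.321 (inferior good)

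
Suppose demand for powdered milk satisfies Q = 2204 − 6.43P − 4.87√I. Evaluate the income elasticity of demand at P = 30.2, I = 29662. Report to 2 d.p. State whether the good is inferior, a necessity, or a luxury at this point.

At P = 30.2, I = 29662: Q = 1171.070.
Holding P constant, ∂Q/∂I = -4.87/(2√I) = -0.0141384.
η_I = (∂Q/∂I)·(I/Q) = -0.0141384 × (29662/1171.070) = -0.36.
Since η < 0, this is an inferior good.

-0.36 (inferior good)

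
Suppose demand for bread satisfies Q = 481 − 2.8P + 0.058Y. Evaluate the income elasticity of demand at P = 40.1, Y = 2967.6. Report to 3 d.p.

At P = 40.1, Y = 2967.6: Q = 540.841.
Holding P constant, ∂Q/∂Y = 0.058.
η_Y = (∂Q/∂Y)·(Y/Q) = 0.058 × (2967.6/540.841) = 0.318.

0.318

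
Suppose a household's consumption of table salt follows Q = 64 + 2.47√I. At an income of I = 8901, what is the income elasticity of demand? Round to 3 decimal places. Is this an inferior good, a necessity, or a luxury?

At I = 8901: Q = 297.032.
dQ/dI = 2.47/(2√I) = 0.0130902 at this income.
η = (dQ/dI)·(I/Q) = 0.0130902 × (8901/297.032) = 0.392.
Since 0 < η < 1, the good is a necessity.

0.392 (necessity)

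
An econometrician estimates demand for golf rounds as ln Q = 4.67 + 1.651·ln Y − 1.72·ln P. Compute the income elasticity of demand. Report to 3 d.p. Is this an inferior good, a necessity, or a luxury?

1.651 (luxury)

In a log-linear demand, the coefficient on ln Y is the income elasticity.
So η = 1.651.
η > 1 ⇒ luxury.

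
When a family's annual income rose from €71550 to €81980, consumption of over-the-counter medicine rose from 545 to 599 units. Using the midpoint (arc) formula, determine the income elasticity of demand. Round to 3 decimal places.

ΔQ = 599 − 545 = 54; midpoint Q̄ = (545 + 599)/2 = 572.
ΔI = 81980 − 71550 = 10430; midpoint Ī = (71550 + 81980)/2 = 76765.
η = (ΔQ/Q̄) ÷ (ΔI/Ī) = (54/572) ÷ (10430/76765) = 0.695.

0.695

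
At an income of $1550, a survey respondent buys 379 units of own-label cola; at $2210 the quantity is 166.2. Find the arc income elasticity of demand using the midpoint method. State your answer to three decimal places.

ΔQ = 166.2 − 379 = -212.8; midpoint Q̄ = (379 + 166.2)/2 = 272.6.
ΔI = 2210 − 1550 = 660; midpoint Ī = (1550 + 2210)/2 = 1880.
η = (ΔQ/Q̄) ÷ (ΔI/Ī) = (-212.8/272.6) ÷ (660/1880) = -2.224.

-2.224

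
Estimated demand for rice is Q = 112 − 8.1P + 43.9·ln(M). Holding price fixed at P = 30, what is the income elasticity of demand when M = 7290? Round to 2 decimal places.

At P = 30, M = 7290: Q = 259.458.
Holding P constant, ∂Q/∂M = 43.9/M = 0.00602195.
η_M = (∂Q/∂M)·(M/Q) = 0.00602195 × (7290/259.458) = 0.17.

0.17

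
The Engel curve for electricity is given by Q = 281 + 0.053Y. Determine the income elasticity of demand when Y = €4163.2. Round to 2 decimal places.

0.44

At Y = 4163.2: Q = 501.650.
dQ/dY = 0.053.
η = (dQ/dY)·(Y/Q) = 0.053 × (4163.2/501.650) = 0.44.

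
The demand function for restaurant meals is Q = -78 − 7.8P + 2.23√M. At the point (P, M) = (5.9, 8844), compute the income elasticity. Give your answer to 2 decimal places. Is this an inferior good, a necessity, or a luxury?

At P = 5.9, M = 8844: Q = 85.695.
Holding P constant, ∂Q/∂M = 2.23/(2√M) = 0.0118563.
η_M = (∂Q/∂M)·(M/Q) = 0.0118563 × (8844/85.695) = 1.22.
Since η > 1, this is a luxury.

1.22 (luxury)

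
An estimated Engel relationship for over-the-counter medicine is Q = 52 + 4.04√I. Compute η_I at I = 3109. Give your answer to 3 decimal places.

0.406

At I = 3109: Q = 277.264.
dQ/dI = 4.04/(2√I) = 0.0362277 at this income.
η = (dQ/dI)·(I/Q) = 0.0362277 × (3109/277.264) = 0.406.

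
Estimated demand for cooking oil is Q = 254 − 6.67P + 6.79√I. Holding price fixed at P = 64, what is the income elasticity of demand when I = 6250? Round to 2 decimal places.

At P = 64, I = 6250: Q = 363.917.
Holding P constant, ∂Q/∂I = 6.79/(2√I) = 0.0429437.
η_I = (∂Q/∂I)·(I/Q) = 0.0429437 × (6250/363.917) = 0.74.

0.74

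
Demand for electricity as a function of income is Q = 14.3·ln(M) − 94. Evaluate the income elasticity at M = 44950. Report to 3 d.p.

0.242

At M = 44950: Q = 59.200.
dQ/dM = 14.3/M = 0.000318131 at this income.
η = (dQ/dM)·(M/Q) = 0.000318131 × (44950/59.200) = 0.242.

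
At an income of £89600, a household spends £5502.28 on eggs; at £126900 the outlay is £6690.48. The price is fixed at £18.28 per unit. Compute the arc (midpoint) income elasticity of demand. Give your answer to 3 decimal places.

With a constant price, Q₁ = 5502.28/18.28 = 301.000 and Q₂ = 6690.48/18.28 = 366.000 (equivalently, work directly with expenditure since P cancels).
Midpoint %ΔQ = (6690.48 − 5502.28)/6096.38 = 0.19490; midpoint %ΔI = (126900 − 89600)/108250 = 0.34457.
η = 0.19490 / 0.34457 = 0.566.

0.566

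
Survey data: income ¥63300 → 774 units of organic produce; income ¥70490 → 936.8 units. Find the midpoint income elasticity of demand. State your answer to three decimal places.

ΔQ = 936.8 − 774 = 162.8; midpoint Q̄ = (774 + 936.8)/2 = 855.4.
ΔI = 70490 − 63300 = 7190; midpoint Ī = (63300 + 70490)/2 = 66895.
η = (ΔQ/Q̄) ÷ (ΔI/Ī) = (162.8/855.4) ÷ (7190/66895) = 1.771.

1.771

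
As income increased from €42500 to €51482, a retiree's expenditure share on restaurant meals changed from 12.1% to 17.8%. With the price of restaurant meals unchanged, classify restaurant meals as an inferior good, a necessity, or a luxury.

luxury

The budget share rises as income rises, so η > 1.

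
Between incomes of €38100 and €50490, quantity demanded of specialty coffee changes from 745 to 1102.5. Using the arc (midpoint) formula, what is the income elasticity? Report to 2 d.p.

ΔQ = 1102.5 − 745 = 357.5; midpoint Q̄ = (745 + 1102.5)/2 = 923.75.
ΔI = 50490 − 38100 = 12390; midpoint Ī = (38100 + 50490)/2 = 44295.
η = (ΔQ/Q̄) ÷ (ΔI/Ī) = (357.5/923.75) ÷ (12390/44295) = 1.38.

1.38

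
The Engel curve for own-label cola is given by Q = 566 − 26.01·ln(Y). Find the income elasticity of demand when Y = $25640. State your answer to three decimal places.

-0.086

At Y = 25640: Q = 301.949.
dQ/dY = -26.01/Y = -0.00101443 at this income.
η = (dQ/dY)·(Y/Q) = -0.00101443 × (25640/301.949) = -0.086.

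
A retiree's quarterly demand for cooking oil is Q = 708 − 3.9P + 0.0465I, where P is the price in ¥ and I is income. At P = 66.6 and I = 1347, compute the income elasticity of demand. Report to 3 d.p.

At P = 66.6, I = 1347: Q = 510.896.
Holding P constant, ∂Q/∂I = 0.0465.
η_I = (∂Q/∂I)·(I/Q) = 0.0465 × (1347/510.896) = 0.123.

0.123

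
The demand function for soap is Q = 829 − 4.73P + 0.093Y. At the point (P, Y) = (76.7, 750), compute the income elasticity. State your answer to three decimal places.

At P = 76.7, Y = 750: Q = 535.959.
Holding P constant, ∂Q/∂Y = 0.093.
η_Y = (∂Q/∂Y)·(Y/Q) = 0.093 × (750/535.959) = 0.130.

0.130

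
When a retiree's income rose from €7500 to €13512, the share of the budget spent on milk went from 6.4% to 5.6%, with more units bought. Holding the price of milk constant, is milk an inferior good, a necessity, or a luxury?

necessity

Quantity rises but the budget share falls as income rises, so 0 < η < 1.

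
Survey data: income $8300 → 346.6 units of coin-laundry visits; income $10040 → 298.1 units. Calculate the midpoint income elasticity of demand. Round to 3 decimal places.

-0.793

ΔQ = 298.1 − 346.6 = -48.5; midpoint Q̄ = (346.6 + 298.1)/2 = 322.35.
ΔI = 10040 − 8300 = 1740; midpoint Ī = (8300 + 10040)/2 = 9170.
η = (ΔQ/Q̄) ÷ (ΔI/Ī) = (-48.5/322.35) ÷ (1740/9170) = -0.793.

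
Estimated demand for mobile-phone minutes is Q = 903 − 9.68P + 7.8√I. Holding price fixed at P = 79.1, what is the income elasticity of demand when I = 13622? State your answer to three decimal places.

At P = 79.1, I = 13622: Q = 1047.676.
Holding P constant, ∂Q/∂I = 7.8/(2√I) = 0.0334152.
η_I = (∂Q/∂I)·(I/Q) = 0.0334152 × (13622/1047.676) = 0.434.

0.434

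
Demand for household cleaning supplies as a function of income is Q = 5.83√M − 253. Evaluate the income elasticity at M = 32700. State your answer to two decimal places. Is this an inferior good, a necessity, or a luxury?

0.66 (necessity)

At M = 32700: Q = 801.247.
dQ/dM = 5.83/(2√M) = 0.01612 at this income.
η = (dQ/dM)·(M/Q) = 0.01612 × (32700/801.247) = 0.66.
Since 0 < η < 1, the good is a necessity.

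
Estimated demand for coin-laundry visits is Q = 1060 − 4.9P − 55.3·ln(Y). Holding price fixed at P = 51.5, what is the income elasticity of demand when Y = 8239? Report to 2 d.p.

At P = 51.5, Y = 8239: Q = 309.030.
Holding P constant, ∂Q/∂Y = -55.3/Y = -0.00671198.
η_Y = (∂Q/∂Y)·(Y/Q) = -0.00671198 × (8239/309.030) = -0.18.

-0.18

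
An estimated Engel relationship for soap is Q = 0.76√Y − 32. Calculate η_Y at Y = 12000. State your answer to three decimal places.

0.812

At Y = 12000: Q = 51.254.
dQ/dY = 0.76/(2√Y) = 0.00346891 at this income.
η = (dQ/dY)·(Y/Q) = 0.00346891 × (12000/51.254) = 0.812.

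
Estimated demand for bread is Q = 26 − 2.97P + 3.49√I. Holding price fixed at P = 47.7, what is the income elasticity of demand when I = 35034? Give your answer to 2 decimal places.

0.61

At P = 47.7, I = 35034: Q = 537.567.
Holding P constant, ∂Q/∂I = 3.49/(2√I) = 0.00932289.
η_I = (∂Q/∂I)·(I/Q) = 0.00932289 × (35034/537.567) = 0.61.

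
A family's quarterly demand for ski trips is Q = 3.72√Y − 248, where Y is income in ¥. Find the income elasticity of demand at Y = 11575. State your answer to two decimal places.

1.31

At Y = 11575: Q = 152.224.
dQ/dY = 3.72/(2√Y) = 0.0172883 at this income.
η = (dQ/dY)·(Y/Q) = 0.0172883 × (11575/152.224) = 1.31.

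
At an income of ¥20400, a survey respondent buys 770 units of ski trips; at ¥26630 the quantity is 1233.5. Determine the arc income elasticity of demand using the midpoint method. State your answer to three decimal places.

ΔQ = 1233.5 − 770 = 463.5; midpoint Q̄ = (770 + 1233.5)/2 = 1001.75.
ΔI = 26630 − 20400 = 6230; midpoint Ī = (20400 + 26630)/2 = 23515.
η = (ΔQ/Q̄) ÷ (ΔI/Ī) = (463.5/1001.75) ÷ (6230/23515) = 1.746.

1.746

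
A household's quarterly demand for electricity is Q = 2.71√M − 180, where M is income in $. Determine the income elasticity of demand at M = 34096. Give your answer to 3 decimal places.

0.781

At M = 34096: Q = 320.404.
dQ/dM = 2.71/(2√M) = 0.00733817 at this income.
η = (dQ/dM)·(M/Q) = 0.00733817 × (34096/320.404) = 0.781.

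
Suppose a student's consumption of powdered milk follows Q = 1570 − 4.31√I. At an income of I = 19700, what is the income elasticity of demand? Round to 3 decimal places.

At I = 19700: Q = 965.063.
dQ/dI = -4.31/(2√I) = -0.0153537 at this income.
η = (dQ/dI)·(I/Q) = -0.0153537 × (19700/965.063) = -0.313.

-0.313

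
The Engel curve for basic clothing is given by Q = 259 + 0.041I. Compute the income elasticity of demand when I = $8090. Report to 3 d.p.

0.562

At I = 8090: Q = 590.690.
dQ/dI = 0.041.
η = (dQ/dI)·(I/Q) = 0.041 × (8090/590.690) = 0.562.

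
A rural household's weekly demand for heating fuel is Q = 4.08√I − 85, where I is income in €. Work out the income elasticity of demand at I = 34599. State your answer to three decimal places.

At I = 34599: Q = 673.913.
dQ/dI = 4.08/(2√I) = 0.0109673 at this income.
η = (dQ/dI)·(I/Q) = 0.0109673 × (34599/673.913) = 0.563.

0.563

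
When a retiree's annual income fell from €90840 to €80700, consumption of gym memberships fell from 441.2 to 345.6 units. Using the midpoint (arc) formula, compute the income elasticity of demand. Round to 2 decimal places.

ΔQ = 345.6 − 441.2 = -95.6; midpoint Q̄ = (441.2 + 345.6)/2 = 393.4.
ΔI = 80700 − 90840 = -10140; midpoint Ī = (90840 + 80700)/2 = 85770.
η = (ΔQ/Q̄) ÷ (ΔI/Ī) = (-95.6/393.4) ÷ (-10140/85770) = 2.06.

2.06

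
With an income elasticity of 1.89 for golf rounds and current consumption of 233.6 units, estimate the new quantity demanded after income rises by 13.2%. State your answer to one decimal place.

%ΔQ ≈ η × %ΔI = 1.89 × 13.2% = 24.948%.
New Q ≈ 233.6 × (1 + 0.24948) = 291.9.

291.9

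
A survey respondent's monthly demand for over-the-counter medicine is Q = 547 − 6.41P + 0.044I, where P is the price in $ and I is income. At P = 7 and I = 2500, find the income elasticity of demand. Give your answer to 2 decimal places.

At P = 7, I = 2500: Q = 612.130.
Holding P constant, ∂Q/∂I = 0.044.
η_I = (∂Q/∂I)·(I/Q) = 0.044 × (2500/612.130) = 0.18.

0.18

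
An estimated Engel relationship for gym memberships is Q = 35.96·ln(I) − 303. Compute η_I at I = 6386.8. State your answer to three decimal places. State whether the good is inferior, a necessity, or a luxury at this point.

2.977 (luxury)

At I = 6386.8: Q = 12.081.
dQ/dI = 35.96/I = 0.00563036 at this income.
η = (dQ/dI)·(I/Q) = 0.00563036 × (6386.8/12.081) = 2.977.
Since η > 1, the good is a luxury.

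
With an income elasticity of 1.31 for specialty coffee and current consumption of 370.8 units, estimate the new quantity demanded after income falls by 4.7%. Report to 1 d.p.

348.0

%ΔQ ≈ η × %ΔI = 1.31 × (-4.7%) = -6.157%.
New Q ≈ 370.8 × (1 − 0.06157) = 348.0.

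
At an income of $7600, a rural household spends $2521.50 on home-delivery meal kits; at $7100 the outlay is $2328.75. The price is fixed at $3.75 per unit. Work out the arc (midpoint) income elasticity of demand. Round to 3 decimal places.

With a constant price, Q₁ = 2521.50/3.75 = 672.400 and Q₂ = 2328.75/3.75 = 621.000 (equivalently, work directly with expenditure since P cancels).
Midpoint %ΔQ = (2328.75 − 2521.50)/2425.13 = -0.07948; midpoint %ΔI = (7100 − 7600)/7350 = -0.06803.
η = -0.07948 / -0.06803 = 1.168.

1.168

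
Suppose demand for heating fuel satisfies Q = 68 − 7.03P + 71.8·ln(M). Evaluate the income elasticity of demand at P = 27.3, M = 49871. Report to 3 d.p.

0.110

At P = 27.3, M = 49871: Q = 652.756.
Holding P constant, ∂Q/∂M = 71.8/M = 0.00143971.
η_M = (∂Q/∂M)·(M/Q) = 0.00143971 × (49871/652.756) = 0.110.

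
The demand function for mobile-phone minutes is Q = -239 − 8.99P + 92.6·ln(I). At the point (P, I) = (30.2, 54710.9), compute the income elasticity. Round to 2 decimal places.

At P = 30.2, I = 54710.9: Q = 499.751.
Holding P constant, ∂Q/∂I = 92.6/I = 0.00169253.
η_I = (∂Q/∂I)·(I/Q) = 0.00169253 × (54710.9/499.751) = 0.19.

0.19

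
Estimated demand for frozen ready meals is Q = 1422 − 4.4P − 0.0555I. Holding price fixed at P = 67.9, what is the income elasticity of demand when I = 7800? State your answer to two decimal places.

-0.63

At P = 67.9, I = 7800: Q = 690.340.
Holding P constant, ∂Q/∂I = −0.0555.
η_I = (∂Q/∂I)·(I/Q) = -0.0555 × (7800/690.340) = -0.63.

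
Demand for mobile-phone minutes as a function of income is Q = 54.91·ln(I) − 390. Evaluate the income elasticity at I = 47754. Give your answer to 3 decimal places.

0.272

At I = 47754: Q = 201.590.
dQ/dI = 54.91/I = 0.00114985 at this income.
η = (dQ/dI)·(I/Q) = 0.00114985 × (47754/201.590) = 0.272.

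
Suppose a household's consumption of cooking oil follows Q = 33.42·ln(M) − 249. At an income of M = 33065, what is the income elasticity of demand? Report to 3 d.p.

At M = 33065: Q = 98.776.
dQ/dM = 33.42/M = 0.00101074 at this income.
η = (dQ/dM)·(M/Q) = 0.00101074 × (33065/98.776) = 0.338.

0.338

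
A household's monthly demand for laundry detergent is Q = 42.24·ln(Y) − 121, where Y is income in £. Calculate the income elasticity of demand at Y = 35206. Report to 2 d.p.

0.13

At Y = 35206: Q = 321.209.
dQ/dY = 42.24/Y = 0.0011998 at this income.
η = (dQ/dY)·(Y/Q) = 0.0011998 × (35206/321.209) = 0.13.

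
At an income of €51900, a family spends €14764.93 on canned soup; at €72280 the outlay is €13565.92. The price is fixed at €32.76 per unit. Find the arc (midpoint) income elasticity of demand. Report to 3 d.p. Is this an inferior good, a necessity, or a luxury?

-0.258 (inferior good)

With a constant price, Q₁ = 14764.93/32.76 = 450.700 and Q₂ = 13565.92/32.76 = 414.100 (equivalently, work directly with expenditure since P cancels).
Midpoint %ΔQ = (13565.92 − 14764.93)/14165.43 = -0.08464; midpoint %ΔI = (72280 − 51900)/62090 = 0.32823.
η = -0.08464 / 0.32823 = -0.258.
η < 0 ⇒ inferior good.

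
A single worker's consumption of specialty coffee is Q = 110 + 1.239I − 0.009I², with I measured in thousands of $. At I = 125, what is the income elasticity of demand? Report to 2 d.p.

-1.02

At I = 125: Q = 124.2500.
dQ/dI = 1.239 − 0.018I = -1.01100.
η = (dQ/dI)·(I/Q) = -1.01100 × (125/124.2500) = -1.02.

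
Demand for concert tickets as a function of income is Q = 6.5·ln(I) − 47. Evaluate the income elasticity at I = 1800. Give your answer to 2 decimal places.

At I = 1800: Q = 1.721.
dQ/dI = 6.5/I = 0.00361111 at this income.
η = (dQ/dI)·(I/Q) = 0.00361111 × (1800/1.721) = 3.78.

3.78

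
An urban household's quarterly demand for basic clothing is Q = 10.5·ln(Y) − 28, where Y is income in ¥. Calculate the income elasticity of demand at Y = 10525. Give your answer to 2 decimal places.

0.15

At Y = 10525: Q = 69.246.
dQ/dY = 10.5/Y = 0.000997625 at this income.
η = (dQ/dY)·(Y/Q) = 0.000997625 × (10525/69.246) = 0.15.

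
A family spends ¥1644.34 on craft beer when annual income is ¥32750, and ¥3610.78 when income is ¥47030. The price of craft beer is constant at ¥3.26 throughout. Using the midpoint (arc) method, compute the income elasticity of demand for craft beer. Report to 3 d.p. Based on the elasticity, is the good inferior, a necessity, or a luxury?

With a constant price, Q₁ = 1644.34/3.26 = 504.399 and Q₂ = 3610.78/3.26 = 1107.601 (equivalently, work directly with expenditure since P cancels).
Midpoint %ΔQ = (3610.78 − 1644.34)/2627.56 = 0.74839; midpoint %ΔI = (47030 − 32750)/39890 = 0.35798.
η = 0.74839 / 0.35798 = 2.091.
η > 1 ⇒ luxury.

2.091 (luxury)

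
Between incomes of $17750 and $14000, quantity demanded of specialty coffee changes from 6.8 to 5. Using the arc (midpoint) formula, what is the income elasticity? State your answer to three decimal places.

ΔQ = 5 − 6.8 = -1.8; midpoint Q̄ = (6.8 + 5)/2 = 5.9.
ΔI = 14000 − 17750 = -3750; midpoint Ī = (17750 + 14000)/2 = 15875.
η = (ΔQ/Q̄) ÷ (ΔI/Ī) = (-1.8/5.9) ÷ (-3750/15875) = 1.292.

1.292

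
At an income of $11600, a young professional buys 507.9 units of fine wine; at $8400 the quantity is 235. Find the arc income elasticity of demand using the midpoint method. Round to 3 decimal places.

ΔQ = 235 − 507.9 = -272.9; midpoint Q̄ = (507.9 + 235)/2 = 371.45.
ΔI = 8400 − 11600 = -3200; midpoint Ī = (11600 + 8400)/2 = 10000.
η = (ΔQ/Q̄) ÷ (ΔI/Ī) = (-272.9/371.45) ÷ (-3200/10000) = 2.296.

2.296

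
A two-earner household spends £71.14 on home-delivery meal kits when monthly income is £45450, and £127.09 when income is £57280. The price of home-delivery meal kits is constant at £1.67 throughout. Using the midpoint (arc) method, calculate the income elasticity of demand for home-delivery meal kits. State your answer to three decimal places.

2.451

With a constant price, Q₁ = 71.14/1.67 = 42.599 and Q₂ = 127.09/1.67 = 76.102 (equivalently, work directly with expenditure since P cancels).
Midpoint %ΔQ = (127.09 − 71.14)/99.12 = 0.56450; midpoint %ΔI = (57280 − 45450)/51365 = 0.23031.
η = 0.56450 / 0.23031 = 2.451.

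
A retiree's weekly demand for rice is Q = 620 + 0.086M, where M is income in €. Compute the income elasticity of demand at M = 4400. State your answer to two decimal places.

At M = 4400: Q = 998.400.
dQ/dM = 0.086.
η = (dQ/dM)·(M/Q) = 0.086 × (4400/998.400) = 0.38.

0.38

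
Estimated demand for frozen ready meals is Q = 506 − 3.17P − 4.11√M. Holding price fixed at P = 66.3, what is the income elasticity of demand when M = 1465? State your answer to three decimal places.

At P = 66.3, M = 1465: Q = 138.517.
Holding P constant, ∂Q/∂M = -4.11/(2√M) = -0.05369.
η_M = (∂Q/∂M)·(M/Q) = -0.05369 × (1465/138.517) = -0.568.

-0.568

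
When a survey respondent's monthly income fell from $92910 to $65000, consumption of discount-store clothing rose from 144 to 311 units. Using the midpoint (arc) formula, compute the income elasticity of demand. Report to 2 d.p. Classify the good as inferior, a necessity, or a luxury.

ΔQ = 311 − 144 = 167; midpoint Q̄ = (144 + 311)/2 = 227.5.
ΔI = 65000 − 92910 = -27910; midpoint Ī = (92910 + 65000)/2 = 78955.
η = (ΔQ/Q̄) ÷ (ΔI/Ī) = (167/227.5) ÷ (-27910/78955) = -2.08.
η < 0 ⇒ inferior good.

-2.08 (inferior good)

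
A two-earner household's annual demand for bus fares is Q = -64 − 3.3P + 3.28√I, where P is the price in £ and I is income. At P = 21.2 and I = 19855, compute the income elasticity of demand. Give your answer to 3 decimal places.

At P = 21.2, I = 19855: Q = 328.217.
Holding P constant, ∂Q/∂I = 3.28/(2√I) = 0.0116388.
η_I = (∂Q/∂I)·(I/Q) = 0.0116388 × (19855/328.217) = 0.704.

0.704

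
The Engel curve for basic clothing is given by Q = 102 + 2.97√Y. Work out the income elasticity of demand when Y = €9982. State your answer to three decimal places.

0.372

At Y = 9982: Q = 398.733.
dQ/dY = 2.97/(2√Y) = 0.0148634 at this income.
η = (dQ/dY)·(Y/Q) = 0.0148634 × (9982/398.733) = 0.372.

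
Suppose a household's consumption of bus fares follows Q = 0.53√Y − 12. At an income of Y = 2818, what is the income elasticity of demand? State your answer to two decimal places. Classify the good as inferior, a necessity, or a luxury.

0.87 (necessity)

At Y = 2818: Q = 16.135.
dQ/dY = 0.53/(2√Y) = 0.00499201 at this income.
η = (dQ/dY)·(Y/Q) = 0.00499201 × (2818/16.135) = 0.87.
Since 0 < η < 1, the good is a necessity.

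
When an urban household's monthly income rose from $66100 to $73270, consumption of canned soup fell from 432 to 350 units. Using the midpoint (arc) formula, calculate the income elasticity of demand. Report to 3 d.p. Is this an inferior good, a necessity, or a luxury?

-2.038 (inferior good)

ΔQ = 350 − 432 = -82; midpoint Q̄ = (432 + 350)/2 = 391.
ΔI = 73270 − 66100 = 7170; midpoint Ī = (66100 + 73270)/2 = 69685.
η = (ΔQ/Q̄) ÷ (ΔI/Ī) = (-82/391) ÷ (7170/69685) = -2.038.
η < 0 ⇒ inferior good.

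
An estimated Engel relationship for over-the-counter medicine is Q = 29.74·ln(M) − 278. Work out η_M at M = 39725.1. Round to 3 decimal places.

0.805

At M = 39725.1: Q = 36.939.
dQ/dM = 29.74/M = 0.000748645 at this income.
η = (dQ/dM)·(M/Q) = 0.000748645 × (39725.1/36.939) = 0.805.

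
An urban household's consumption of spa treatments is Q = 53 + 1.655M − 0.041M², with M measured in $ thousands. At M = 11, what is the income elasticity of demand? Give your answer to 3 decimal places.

At M = 11: Q = 66.2440.
dQ/dM = 1.655 − 0.082M = 0.75300.
η = (dQ/dM)·(M/Q) = 0.75300 × (11/66.2440) = 0.125.

0.125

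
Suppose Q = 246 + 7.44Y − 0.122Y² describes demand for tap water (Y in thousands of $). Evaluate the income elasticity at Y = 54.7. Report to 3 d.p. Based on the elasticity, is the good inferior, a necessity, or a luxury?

-1.122 (inferior good)

At Y = 54.7: Q = 287.9330.
dQ/dY = 7.44 − 0.244Y = -5.90680.
η = (dQ/dY)·(Y/Q) = -5.90680 × (54.7/287.9330) = -1.122.
η < 0 ⇒ inferior good.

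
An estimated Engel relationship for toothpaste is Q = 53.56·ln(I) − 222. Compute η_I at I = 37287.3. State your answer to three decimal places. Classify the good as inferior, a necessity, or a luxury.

0.157 (necessity)

At I = 37287.3: Q = 341.794.
dQ/dI = 53.56/I = 0.00143641 at this income.
η = (dQ/dI)·(I/Q) = 0.00143641 × (37287.3/341.794) = 0.157.
Since 0 < η < 1, the good is a necessity.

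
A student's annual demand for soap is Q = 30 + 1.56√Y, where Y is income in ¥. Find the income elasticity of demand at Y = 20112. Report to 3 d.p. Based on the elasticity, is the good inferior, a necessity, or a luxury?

0.440 (necessity)

At Y = 20112: Q = 251.234.
dQ/dY = 1.56/(2√Y) = 0.00550005 at this income.
η = (dQ/dY)·(Y/Q) = 0.00550005 × (20112/251.234) = 0.440.
Since 0 < η < 1, the good is a necessity.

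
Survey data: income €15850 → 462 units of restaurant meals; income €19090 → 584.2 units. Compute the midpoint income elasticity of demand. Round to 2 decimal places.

1.26

ΔQ = 584.2 − 462 = 122.2; midpoint Q̄ = (462 + 584.2)/2 = 523.1.
ΔI = 19090 − 15850 = 3240; midpoint Ī = (15850 + 19090)/2 = 17470.
η = (ΔQ/Q̄) ÷ (ΔI/Ī) = (122.2/523.1) ÷ (3240/17470) = 1.26.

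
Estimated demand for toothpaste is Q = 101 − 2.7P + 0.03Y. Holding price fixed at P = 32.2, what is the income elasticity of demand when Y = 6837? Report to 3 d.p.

0.936

At P = 32.2, Y = 6837: Q = 219.170.
Holding P constant, ∂Q/∂Y = 0.03.
η_Y = (∂Q/∂Y)·(Y/Q) = 0.03 × (6837/219.170) = 0.936.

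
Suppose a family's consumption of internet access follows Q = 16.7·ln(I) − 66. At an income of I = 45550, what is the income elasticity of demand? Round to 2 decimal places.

0.15

At I = 45550: Q = 113.134.
dQ/dI = 16.7/I = 0.00036663 at this income.
η = (dQ/dI)·(I/Q) = 0.00036663 × (45550/113.134) = 0.15.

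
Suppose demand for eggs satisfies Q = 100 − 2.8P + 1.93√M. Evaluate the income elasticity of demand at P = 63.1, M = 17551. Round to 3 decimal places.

At P = 63.1, M = 17551: Q = 179.007.
Holding P constant, ∂Q/∂M = 1.93/(2√M) = 0.00728411.
η_M = (∂Q/∂M)·(M/Q) = 0.00728411 × (17551/179.007) = 0.714.

0.714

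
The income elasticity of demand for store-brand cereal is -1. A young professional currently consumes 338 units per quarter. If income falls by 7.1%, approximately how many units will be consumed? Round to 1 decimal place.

362.0

%ΔQ ≈ η × %ΔI = -1 × (-7.1%) = 7.1%.
New Q ≈ 338 × (1 + 0.071) = 362.0.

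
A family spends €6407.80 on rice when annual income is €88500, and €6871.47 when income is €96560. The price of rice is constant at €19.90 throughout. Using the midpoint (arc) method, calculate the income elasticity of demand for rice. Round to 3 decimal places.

0.802

With a constant price, Q₁ = 6407.80/19.90 = 322.000 and Q₂ = 6871.47/19.90 = 345.300 (equivalently, work directly with expenditure since P cancels).
Midpoint %ΔQ = (6871.47 − 6407.80)/6639.64 = 0.06983; midpoint %ΔI = (96560 − 88500)/92530 = 0.08711.
η = 0.06983 / 0.08711 = 0.802.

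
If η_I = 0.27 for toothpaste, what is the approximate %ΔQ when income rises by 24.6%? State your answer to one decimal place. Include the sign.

%ΔQ ≈ η × %ΔI = 0.27 × 24.6% = 6.6%.

6.6%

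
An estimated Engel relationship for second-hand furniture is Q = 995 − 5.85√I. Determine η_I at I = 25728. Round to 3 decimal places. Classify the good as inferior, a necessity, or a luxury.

-8.280 (inferior good)

At I = 25728: Q = 56.663.
dQ/dI = -5.85/(2√I) = -0.0182357 at this income.
η = (dQ/dI)·(I/Q) = -0.0182357 × (25728/56.663) = -8.280.
Since η < 0, the good is an inferior good.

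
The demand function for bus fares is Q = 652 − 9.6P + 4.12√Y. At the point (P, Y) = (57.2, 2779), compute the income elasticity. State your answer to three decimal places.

0.339

At P = 57.2, Y = 2779: Q = 320.071.
Holding P constant, ∂Q/∂Y = 4.12/(2√Y) = 0.0390772.
η_Y = (∂Q/∂Y)·(Y/Q) = 0.0390772 × (2779/320.071) = 0.339.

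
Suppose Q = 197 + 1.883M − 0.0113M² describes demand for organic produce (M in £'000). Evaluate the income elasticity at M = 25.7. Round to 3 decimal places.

At M = 25.7: Q = 237.9296.
dQ/dM = 1.883 − 0.0226M = 1.30218.
η = (dQ/dM)·(M/Q) = 1.30218 × (25.7/237.9296) = 0.141.

0.141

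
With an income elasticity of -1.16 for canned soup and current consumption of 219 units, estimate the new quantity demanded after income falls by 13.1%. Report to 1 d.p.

252.3

%ΔQ ≈ η × %ΔI = -1.16 × (-13.1%) = 15.196%.
New Q ≈ 219 × (1 + 0.15196) = 252.3.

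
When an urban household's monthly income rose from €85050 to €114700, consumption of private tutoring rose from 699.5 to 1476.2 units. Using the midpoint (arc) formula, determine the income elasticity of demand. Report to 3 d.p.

2.405

ΔQ = 1476.2 − 699.5 = 776.7; midpoint Q̄ = (699.5 + 1476.2)/2 = 1087.85.
ΔI = 114700 − 85050 = 29650; midpoint Ī = (85050 + 114700)/2 = 99875.
η = (ΔQ/Q̄) ÷ (ΔI/Ī) = (776.7/1087.85) ÷ (29650/99875) = 2.405.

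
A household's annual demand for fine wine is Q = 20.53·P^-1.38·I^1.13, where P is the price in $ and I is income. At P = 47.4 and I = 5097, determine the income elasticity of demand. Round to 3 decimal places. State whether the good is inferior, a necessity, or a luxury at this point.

For a multiplicative demand Q = A·P^α·I^β, the income elasticity is β everywhere.
Here β = 1.13, so η = 1.130.
Since η > 1, this is a luxury.

1.130 (luxury)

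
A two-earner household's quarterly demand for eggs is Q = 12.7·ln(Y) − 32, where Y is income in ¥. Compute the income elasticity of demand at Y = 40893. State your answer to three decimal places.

0.123

At Y = 40893: Q = 102.858.
dQ/dY = 12.7/Y = 0.000310567 at this income.
η = (dQ/dY)·(Y/Q) = 0.000310567 × (40893/102.858) = 0.123.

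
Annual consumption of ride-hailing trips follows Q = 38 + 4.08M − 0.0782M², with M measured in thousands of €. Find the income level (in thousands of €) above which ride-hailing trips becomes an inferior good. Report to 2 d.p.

dQ/dM = 4.08 − 0.1564M.
The good is inferior where dQ/dM < 0. Setting dQ/dM = 0 gives M = 4.08 / 0.1564 = 26.09.

26.09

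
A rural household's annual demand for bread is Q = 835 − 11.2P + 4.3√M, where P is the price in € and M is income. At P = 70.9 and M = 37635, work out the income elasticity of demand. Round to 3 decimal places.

0.477

At P = 70.9, M = 37635: Q = 875.109.
Holding P constant, ∂Q/∂M = 4.3/(2√M) = 0.0110826.
η_M = (∂Q/∂M)·(M/Q) = 0.0110826 × (37635/875.109) = 0.477.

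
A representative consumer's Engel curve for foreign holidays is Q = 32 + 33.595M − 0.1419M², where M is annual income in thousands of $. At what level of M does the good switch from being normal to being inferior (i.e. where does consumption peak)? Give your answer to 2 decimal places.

dQ/dM = 33.595 − 0.2838M.
The good is inferior where dQ/dM < 0. Setting dQ/dM = 0 gives M = 33.595 / 0.2838 = 118.38.

118.38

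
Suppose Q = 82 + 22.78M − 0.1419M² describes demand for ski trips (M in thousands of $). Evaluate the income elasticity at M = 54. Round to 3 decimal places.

At M = 54: Q = 898.3396.
dQ/dM = 22.78 − 0.2838M = 7.45480.
η = (dQ/dM)·(M/Q) = 7.45480 × (54/898.3396) = 0.448.

0.448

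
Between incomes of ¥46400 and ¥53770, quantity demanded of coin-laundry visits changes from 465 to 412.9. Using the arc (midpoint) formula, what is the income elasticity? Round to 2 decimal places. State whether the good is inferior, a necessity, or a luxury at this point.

ΔQ = 412.9 − 465 = -52.1; midpoint Q̄ = (465 + 412.9)/2 = 438.95.
ΔI = 53770 − 46400 = 7370; midpoint Ī = (46400 + 53770)/2 = 50085.
η = (ΔQ/Q̄) ÷ (ΔI/Ī) = (-52.1/438.95) ÷ (7370/50085) = -0.81.
η < 0 ⇒ inferior good.

-0.81 (inferior good)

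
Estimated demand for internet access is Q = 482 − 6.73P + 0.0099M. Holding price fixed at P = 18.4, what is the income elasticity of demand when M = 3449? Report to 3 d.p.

0.087

At P = 18.4, M = 3449: Q = 392.313.
Holding P constant, ∂Q/∂M = 0.0099.
η_M = (∂Q/∂M)·(M/Q) = 0.0099 × (3449/392.313) = 0.087.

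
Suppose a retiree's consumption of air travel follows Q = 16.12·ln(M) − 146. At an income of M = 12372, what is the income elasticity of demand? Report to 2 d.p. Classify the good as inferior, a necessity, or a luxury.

2.73 (luxury)

At M = 12372: Q = 5.902.
dQ/dM = 16.12/M = 0.00130294 at this income.
η = (dQ/dM)·(M/Q) = 0.00130294 × (12372/5.902) = 2.73.
Since η > 1, the good is a luxury.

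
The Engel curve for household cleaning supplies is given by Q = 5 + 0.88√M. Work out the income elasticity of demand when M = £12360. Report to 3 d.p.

At M = 12360: Q = 102.834.
dQ/dM = 0.88/(2√M) = 0.00395771 at this income.
η = (dQ/dM)·(M/Q) = 0.00395771 × (12360/102.834) = 0.476.

0.476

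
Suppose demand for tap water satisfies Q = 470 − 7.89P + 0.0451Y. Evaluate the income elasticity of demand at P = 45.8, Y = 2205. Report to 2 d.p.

At P = 45.8, Y = 2205: Q = 208.084.
Holding P constant, ∂Q/∂Y = 0.0451.
η_Y = (∂Q/∂Y)·(Y/Q) = 0.0451 × (2205/208.084) = 0.48.

0.48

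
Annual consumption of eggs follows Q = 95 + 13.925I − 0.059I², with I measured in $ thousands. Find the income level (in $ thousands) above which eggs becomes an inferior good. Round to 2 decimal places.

dQ/dI = 13.925 − 0.118I.
The good is inferior where dQ/dI < 0. Setting dQ/dI = 0 gives I = 13.925 / 0.118 = 118.01.

118.01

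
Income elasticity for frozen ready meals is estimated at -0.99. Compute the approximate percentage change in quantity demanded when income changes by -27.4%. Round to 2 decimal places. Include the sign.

27.13%

%ΔQ ≈ η × %ΔI = -0.99 × (-27.4%) = 27.13%.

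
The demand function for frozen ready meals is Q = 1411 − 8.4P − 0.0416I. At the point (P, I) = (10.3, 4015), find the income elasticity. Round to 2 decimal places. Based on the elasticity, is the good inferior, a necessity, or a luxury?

-0.14 (inferior good)

At P = 10.3, I = 4015: Q = 1157.456.
Holding P constant, ∂Q/∂I = −0.0416.
η_I = (∂Q/∂I)·(I/Q) = -0.0416 × (4015/1157.456) = -0.14.
Since η < 0, this is an inferior good.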